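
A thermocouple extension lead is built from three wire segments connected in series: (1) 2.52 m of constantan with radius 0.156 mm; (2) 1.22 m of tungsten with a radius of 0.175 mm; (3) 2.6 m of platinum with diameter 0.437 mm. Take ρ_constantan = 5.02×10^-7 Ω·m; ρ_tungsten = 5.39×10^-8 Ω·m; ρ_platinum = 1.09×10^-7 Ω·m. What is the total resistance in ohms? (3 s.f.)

19.1 Ω

Seg 1: A = πr² = π(1.5600e-04 m)² = 7.645e-08 m²
R_1 = (5.02×10^-7)(2.52)/(7.645e-08) = 16.55 Ω
Seg 2: A = πr² = π(1.7500e-04 m)² = 9.621e-08 m²
R_2 = (5.39×10^-8)(1.22)/(9.621e-08) = 0.6835 Ω
Seg 3: A = π(d/2)² = π(2.1850e-04 m)² = 1.500e-07 m²
R_3 = (1.09×10^-7)(2.6)/(1.500e-07) = 1.89 Ω
R_total = R_1 + R_2 + R_3 = 19.1 Ω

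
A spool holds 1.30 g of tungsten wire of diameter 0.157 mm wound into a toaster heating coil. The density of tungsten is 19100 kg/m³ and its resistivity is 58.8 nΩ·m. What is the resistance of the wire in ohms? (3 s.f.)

10.7 Ω

ρ = 58.8 nΩ·m = 5.88×10^-8 Ω·m
A = π(d/2)² = π(7.8500e-05 m)² = 1.9359e-08 m²
L = m/(density·A) = 0.0013/(19100×1.9359e-08) = 3.516 m
R = ρL/A = (5.88×10^-8)(3.516)/(1.9359e-08) = 10.7 Ω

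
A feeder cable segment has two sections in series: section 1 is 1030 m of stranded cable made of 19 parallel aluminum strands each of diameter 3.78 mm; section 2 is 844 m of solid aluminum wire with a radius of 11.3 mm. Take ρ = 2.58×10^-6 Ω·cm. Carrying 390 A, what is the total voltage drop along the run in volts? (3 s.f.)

ρ = 2.58×10^-6 Ω·cm = 2.58×10^-8 Ω·m
Section 1: A_strand = π(1.8900e-03)² = 1.122e-05 m²; R₁ = ρL/(N·A_s) = (2.58×10^-8)(1030)/(19×1.122e-05) = 0.1246 Ω
Section 2: A = πr² = π(1.1300e-02 m)² = 4.011e-04 m²
R₂ = (2.58×10^-8)(844)/(4.011e-04) = 0.05428 Ω
R = R₁ + R₂ = 0.1789 Ω
V = IR = 390 × 0.1789 = 69.8 V

69.8 V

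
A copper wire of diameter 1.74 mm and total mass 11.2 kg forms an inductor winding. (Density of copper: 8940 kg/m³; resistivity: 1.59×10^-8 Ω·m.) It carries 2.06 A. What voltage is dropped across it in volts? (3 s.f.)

A = π(d/2)² = π(8.7000e-04 m)² = 2.3779e-06 m²
L = m/(density·A) = 11.2/(8940×2.3779e-06) = 526.9 m
R = ρL/A = (1.59×10^-8)(526.9)/(2.3779e-06) = 3.523 Ω
V = IR = 2.06 × 3.523 = 7.26 V

7.26 V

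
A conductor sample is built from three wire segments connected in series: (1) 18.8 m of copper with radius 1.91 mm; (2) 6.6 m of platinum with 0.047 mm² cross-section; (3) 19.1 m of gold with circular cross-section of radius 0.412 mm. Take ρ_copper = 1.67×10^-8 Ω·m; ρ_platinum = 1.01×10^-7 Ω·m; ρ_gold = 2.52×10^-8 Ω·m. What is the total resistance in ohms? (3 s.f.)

15.1 Ω

Seg 1: A = πr² = π(1.9100e-03 m)² = 1.146e-05 m²
R_1 = (1.67×10^-8)(18.8)/(1.146e-05) = 0.02739 Ω
Seg 2: A = 0.047 mm² = 4.700e-08 m²
R_2 = (1.01×10^-7)(6.6)/(4.700e-08) = 14.18 Ω
Seg 3: A = πr² = π(4.1200e-04 m)² = 5.333e-07 m²
R_3 = (2.52×10^-8)(19.1)/(5.333e-07) = 0.9026 Ω
R_total = R_1 + R_2 + R_3 = 15.1 Ω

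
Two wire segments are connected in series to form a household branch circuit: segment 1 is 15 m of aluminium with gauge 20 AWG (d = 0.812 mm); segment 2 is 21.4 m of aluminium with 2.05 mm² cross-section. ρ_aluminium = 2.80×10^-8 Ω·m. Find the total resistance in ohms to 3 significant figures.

1.10 Ω

Segment 1: A = π(0.812/2 mm)² = π(4.0600e-04 m)² = 5.178e-07 m²
R₁ = ρL/A = (2.80×10^-8)(15)/(5.178e-07) = 0.811 Ω
Segment 2: A = 2.05 mm² = 2.050e-06 m²
R₂ = (2.80×10^-8)(21.4)/(2.050e-06) = 0.2923 Ω
R = R₁ + R₂ = 1.10 Ω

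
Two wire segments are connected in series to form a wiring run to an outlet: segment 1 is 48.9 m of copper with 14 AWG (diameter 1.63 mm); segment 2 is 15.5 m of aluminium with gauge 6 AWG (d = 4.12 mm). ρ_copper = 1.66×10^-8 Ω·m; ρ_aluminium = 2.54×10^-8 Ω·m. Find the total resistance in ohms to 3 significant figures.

0.419 Ω

Segment 1: A = π(1.63/2 mm)² = π(8.1500e-04 m)² = 2.087e-06 m²
R₁ = ρL/A = (1.66×10^-8)(48.9)/(2.087e-06) = 0.389 Ω
Segment 2: A = π(4.12/2 mm)² = π(2.0600e-03 m)² = 1.333e-05 m²
R₂ = (2.54×10^-8)(15.5)/(1.333e-05) = 0.02953 Ω
R = R₁ + R₂ = 0.419 Ω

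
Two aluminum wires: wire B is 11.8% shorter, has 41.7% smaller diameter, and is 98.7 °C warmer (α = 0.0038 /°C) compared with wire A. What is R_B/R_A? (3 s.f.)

R ∝ ρL/d² with ρ ∝ (1+αΔT), so R_B/R_A = (1 − 11.8/100) × (1 − 41.7/100)⁻² × (1 + 0.0038×98.7)
= 0.882 × 2.942 × 1.375 = 3.57

3.57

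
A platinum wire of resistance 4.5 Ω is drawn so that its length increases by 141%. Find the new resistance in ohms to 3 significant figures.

26.1 Ω

k = 1 + 141/100 = 2.41; volume constant ⇒ A' = A/k, so R' = k²R.
R' = 5.808 × 4.5 = 26.1 Ω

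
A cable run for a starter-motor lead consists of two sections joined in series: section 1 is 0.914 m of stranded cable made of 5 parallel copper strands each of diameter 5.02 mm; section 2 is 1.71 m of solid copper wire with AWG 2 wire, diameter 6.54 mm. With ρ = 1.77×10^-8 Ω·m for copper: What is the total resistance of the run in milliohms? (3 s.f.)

1.06 mΩ

Section 1: A_strand = π(2.5100e-03)² = 1.979e-05 m²; R₁ = ρL/(N·A_s) = (1.77×10^-8)(0.914)/(5×1.979e-05) = 1.635×10^-4 Ω
Section 2: A = π(6.54/2 mm)² = π(3.2700e-03 m)² = 3.359e-05 m²
R₂ = (1.77×10^-8)(1.71)/(3.359e-05) = 9.010×10^-4 Ω
R = R₁ + R₂ = 1.06 mΩ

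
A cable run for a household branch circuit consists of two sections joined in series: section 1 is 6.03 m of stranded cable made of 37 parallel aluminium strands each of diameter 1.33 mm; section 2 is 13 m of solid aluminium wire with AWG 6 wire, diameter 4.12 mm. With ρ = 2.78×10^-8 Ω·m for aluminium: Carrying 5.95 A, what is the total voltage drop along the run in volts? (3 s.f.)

0.181 V

Section 1: A_strand = π(6.6500e-04)² = 1.389e-06 m²; R₁ = ρL/(N·A_s) = (2.78×10^-8)(6.03)/(37×1.389e-06) = 0.003261 Ω
Section 2: A = π(4.12/2 mm)² = π(2.0600e-03 m)² = 1.333e-05 m²
R₂ = (2.78×10^-8)(13)/(1.333e-05) = 0.02711 Ω
R = R₁ + R₂ = 0.03037 Ω
V = IR = 5.95 × 0.03037 = 0.181 V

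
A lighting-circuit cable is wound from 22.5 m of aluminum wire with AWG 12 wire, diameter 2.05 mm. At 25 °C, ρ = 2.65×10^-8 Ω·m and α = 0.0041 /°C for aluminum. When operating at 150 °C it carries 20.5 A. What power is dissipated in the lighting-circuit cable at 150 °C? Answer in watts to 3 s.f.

115 W

A = π(2.05/2 mm)² = π(1.0250e-03 m)² = 3.301e-06 m²
R₍25₎ = ρL/A = (2.65×10^-8)(22.5)/(3.301e-06) = 0.1806 Ω
R₍150₎ = R₍25₎(1 + αΔT) = 0.1806 × (1 + 0.0041×125) = 0.2732 Ω
P = I²R = (20.5)² × 0.2732 = 115 W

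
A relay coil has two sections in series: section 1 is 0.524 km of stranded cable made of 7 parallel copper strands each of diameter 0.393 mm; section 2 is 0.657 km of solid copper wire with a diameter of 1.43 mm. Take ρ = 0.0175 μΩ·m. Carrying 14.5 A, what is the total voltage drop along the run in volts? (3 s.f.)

ρ = 0.0175 μΩ·m = 1.75×10^-8 Ω·m
Section 1: A_strand = π(1.9650e-04)² = 1.213e-07 m²; R₁ = ρL/(N·A_s) = (1.75×10^-8)(524)/(7×1.213e-07) = 10.8 Ω
Section 2: A = π(d/2)² = π(7.1500e-04 m)² = 1.606e-06 m²
R₂ = (1.75×10^-8)(657)/(1.606e-06) = 7.159 Ω
R = R₁ + R₂ = 17.96 Ω
V = IR = 14.5 × 17.96 = 260 V

260 V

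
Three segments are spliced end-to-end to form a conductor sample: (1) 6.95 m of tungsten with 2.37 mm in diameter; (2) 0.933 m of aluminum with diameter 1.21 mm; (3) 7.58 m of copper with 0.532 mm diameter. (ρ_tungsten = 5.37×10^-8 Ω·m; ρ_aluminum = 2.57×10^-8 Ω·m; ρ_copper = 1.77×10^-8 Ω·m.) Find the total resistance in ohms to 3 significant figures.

0.709 Ω

Seg 1: A = π(d/2)² = π(1.1850e-03 m)² = 4.412e-06 m²
R_1 = (5.37×10^-8)(6.95)/(4.412e-06) = 0.0846 Ω
Seg 2: A = π(d/2)² = π(6.0500e-04 m)² = 1.150e-06 m²
R_2 = (2.57×10^-8)(0.933)/(1.150e-06) = 0.02085 Ω
Seg 3: A = π(d/2)² = π(2.6600e-04 m)² = 2.223e-07 m²
R_3 = (1.77×10^-8)(7.58)/(2.223e-07) = 0.6036 Ω
R_total = R_1 + R_2 + R_3 = 0.709 Ω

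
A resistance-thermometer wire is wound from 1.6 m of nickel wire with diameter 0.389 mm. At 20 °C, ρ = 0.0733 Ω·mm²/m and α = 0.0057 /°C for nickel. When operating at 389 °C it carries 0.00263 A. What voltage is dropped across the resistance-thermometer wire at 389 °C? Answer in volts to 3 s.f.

ρ = 0.0733 Ω·mm²/m = 7.33×10^-8 Ω·m
A = π(d/2)² = π(1.9450e-04 m)² = 1.188e-07 m²
R₍20₎ = ρL/A = (7.33×10^-8)(1.6)/(1.188e-07) = 0.9868 Ω
R₍389₎ = R₍20₎(1 + αΔT) = 0.9868 × (1 + 0.0057×369) = 3.062 Ω
V = IR = 0.00263 × 3.062 = 0.00805 V

0.00805 V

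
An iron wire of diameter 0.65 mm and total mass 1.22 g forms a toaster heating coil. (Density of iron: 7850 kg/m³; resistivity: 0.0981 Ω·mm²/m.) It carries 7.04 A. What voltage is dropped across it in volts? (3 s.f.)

ρ = 0.0981 Ω·mm²/m = 9.81×10^-8 Ω·m
A = π(d/2)² = π(3.2500e-04 m)² = 3.3183e-07 m²
L = m/(density·A) = 0.00122/(7850×3.3183e-07) = 0.4684 m
R = ρL/A = (9.81×10^-8)(0.4684)/(3.3183e-07) = 0.1385 Ω
V = IR = 7.04 × 0.1385 = 0.975 V

0.975 V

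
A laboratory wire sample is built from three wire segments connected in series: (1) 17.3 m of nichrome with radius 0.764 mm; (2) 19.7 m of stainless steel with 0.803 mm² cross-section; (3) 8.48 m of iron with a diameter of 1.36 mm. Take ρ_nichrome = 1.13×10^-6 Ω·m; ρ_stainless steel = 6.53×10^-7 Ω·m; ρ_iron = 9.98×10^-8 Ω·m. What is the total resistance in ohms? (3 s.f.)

27.3 Ω

Seg 1: A = πr² = π(7.6400e-04 m)² = 1.834e-06 m²
R_1 = (1.13×10^-6)(17.3)/(1.834e-06) = 10.66 Ω
Seg 2: A = 0.803 mm² = 8.030e-07 m²
R_2 = (6.53×10^-7)(19.7)/(8.030e-07) = 16.02 Ω
Seg 3: A = π(d/2)² = π(6.8000e-04 m)² = 1.453e-06 m²
R_3 = (9.98×10^-8)(8.48)/(1.453e-06) = 0.5826 Ω
R_total = R_1 + R_2 + R_3 = 27.3 Ω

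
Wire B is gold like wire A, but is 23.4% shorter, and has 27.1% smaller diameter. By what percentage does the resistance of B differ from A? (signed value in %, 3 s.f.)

44.1%

R ∝ L/d², so R_B/R_A = (1 − 23.4/100) × (1 − 27.1/100)⁻²
= 0.766 × 1.882 = 1.441
(R_B − R_A)/R_A = 1.441 − 1 = 44.1%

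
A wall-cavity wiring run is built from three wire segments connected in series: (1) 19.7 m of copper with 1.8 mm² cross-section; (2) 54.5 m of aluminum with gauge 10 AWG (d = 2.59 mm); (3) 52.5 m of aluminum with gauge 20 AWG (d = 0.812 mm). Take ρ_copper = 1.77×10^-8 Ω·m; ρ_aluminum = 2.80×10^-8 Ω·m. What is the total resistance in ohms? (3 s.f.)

3.32 Ω

Seg 1: A = 1.8 mm² = 1.800e-06 m²
R_1 = (1.77×10^-8)(19.7)/(1.800e-06) = 0.1937 Ω
Seg 2: A = π(2.59/2 mm)² = π(1.2950e-03 m)² = 5.269e-06 m²
R_2 = (2.80×10^-8)(54.5)/(5.269e-06) = 0.2896 Ω
Seg 3: A = π(0.812/2 mm)² = π(4.0600e-04 m)² = 5.178e-07 m²
R_3 = (2.80×10^-8)(52.5)/(5.178e-07) = 2.839 Ω
R_total = R_1 + R_2 + R_3 = 3.32 Ω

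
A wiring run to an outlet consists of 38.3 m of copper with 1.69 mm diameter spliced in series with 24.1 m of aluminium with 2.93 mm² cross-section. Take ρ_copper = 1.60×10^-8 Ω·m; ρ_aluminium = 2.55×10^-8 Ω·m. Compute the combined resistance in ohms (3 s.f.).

Segment 1: A = π(d/2)² = π(8.4500e-04 m)² = 2.243e-06 m²
R₁ = ρL/A = (1.60×10^-8)(38.3)/(2.243e-06) = 0.2732 Ω
Segment 2: A = 2.93 mm² = 2.930e-06 m²
R₂ = (2.55×10^-8)(24.1)/(2.930e-06) = 0.2097 Ω
R = R₁ + R₂ = 0.483 Ω

0.483 Ω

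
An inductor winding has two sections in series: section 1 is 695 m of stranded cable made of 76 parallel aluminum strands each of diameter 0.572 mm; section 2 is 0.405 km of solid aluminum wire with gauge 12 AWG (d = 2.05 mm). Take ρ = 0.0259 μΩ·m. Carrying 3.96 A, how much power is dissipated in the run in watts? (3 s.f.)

64.3 W

ρ = 0.0259 μΩ·m = 2.59×10^-8 Ω·m
Section 1: A_strand = π(2.8600e-04)² = 2.570e-07 m²; R₁ = ρL/(N·A_s) = (2.59×10^-8)(695)/(76×2.570e-07) = 0.9217 Ω
Section 2: A = π(2.05/2 mm)² = π(1.0250e-03 m)² = 3.301e-06 m²
R₂ = (2.59×10^-8)(405)/(3.301e-06) = 3.178 Ω
R = R₁ + R₂ = 4.1 Ω
P = I²R = (3.96)² × 4.1 = 64.3 W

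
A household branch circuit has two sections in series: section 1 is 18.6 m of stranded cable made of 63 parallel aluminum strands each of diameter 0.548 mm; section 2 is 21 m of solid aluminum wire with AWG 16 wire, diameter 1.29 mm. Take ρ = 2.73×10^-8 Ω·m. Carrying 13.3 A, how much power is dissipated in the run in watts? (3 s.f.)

83.6 W

Section 1: A_strand = π(2.7400e-04)² = 2.359e-07 m²; R₁ = ρL/(N·A_s) = (2.73×10^-8)(18.6)/(63×2.359e-07) = 0.03417 Ω
Section 2: A = π(1.29/2 mm)² = π(6.4500e-04 m)² = 1.307e-06 m²
R₂ = (2.73×10^-8)(21)/(1.307e-06) = 0.4386 Ω
R = R₁ + R₂ = 0.4728 Ω
P = I²R = (13.3)² × 0.4728 = 83.6 W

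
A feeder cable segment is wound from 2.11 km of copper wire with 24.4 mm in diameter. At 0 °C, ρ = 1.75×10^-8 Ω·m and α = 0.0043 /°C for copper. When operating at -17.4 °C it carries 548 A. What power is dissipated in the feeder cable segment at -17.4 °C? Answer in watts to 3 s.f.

A = π(d/2)² = π(1.2200e-02 m)² = 4.676e-04 m²
R₍0₎ = ρL/A = (1.75×10^-8)(2110)/(4.676e-04) = 0.07897 Ω
R₍-17.4₎ = R₍0₎(1 + αΔT) = 0.07897 × (1 + 0.0043×-17.4) = 0.07306 Ω
P = I²R = (548)² × 0.07306 = 21900 W

21900 W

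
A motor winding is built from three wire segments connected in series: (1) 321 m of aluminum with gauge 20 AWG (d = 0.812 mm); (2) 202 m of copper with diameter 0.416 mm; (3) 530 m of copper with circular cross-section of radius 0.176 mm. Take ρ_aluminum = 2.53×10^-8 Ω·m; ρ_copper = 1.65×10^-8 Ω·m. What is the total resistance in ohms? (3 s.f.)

Seg 1: A = π(0.812/2 mm)² = π(4.0600e-04 m)² = 5.178e-07 m²
R_1 = (2.53×10^-8)(321)/(5.178e-07) = 15.68 Ω
Seg 2: A = π(d/2)² = π(2.0800e-04 m)² = 1.359e-07 m²
R_2 = (1.65×10^-8)(202)/(1.359e-07) = 24.52 Ω
Seg 3: A = πr² = π(1.7600e-04 m)² = 9.731e-08 m²
R_3 = (1.65×10^-8)(530)/(9.731e-08) = 89.86 Ω
R_total = R_1 + R_2 + R_3 = 130 Ω

130 Ω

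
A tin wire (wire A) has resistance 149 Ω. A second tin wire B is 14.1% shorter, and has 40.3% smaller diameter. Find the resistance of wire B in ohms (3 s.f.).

R ∝ L/d², so R_B/R_A = (1 − 14.1/100) × (1 − 40.3/100)⁻²
= 0.859 × 2.806 = 2.41
R_B = 2.41 × 149 = 359 Ω

359 Ω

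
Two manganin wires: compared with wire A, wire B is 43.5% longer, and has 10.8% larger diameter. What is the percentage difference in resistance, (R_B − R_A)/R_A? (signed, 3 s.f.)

R ∝ L/d², so R_B/R_A = (1 + 43.5/100) × (1 + 10.8/100)⁻²
= 1.435 × 0.8146 = 1.169
(R_B − R_A)/R_A = 1.169 − 1 = 16.9%

16.9%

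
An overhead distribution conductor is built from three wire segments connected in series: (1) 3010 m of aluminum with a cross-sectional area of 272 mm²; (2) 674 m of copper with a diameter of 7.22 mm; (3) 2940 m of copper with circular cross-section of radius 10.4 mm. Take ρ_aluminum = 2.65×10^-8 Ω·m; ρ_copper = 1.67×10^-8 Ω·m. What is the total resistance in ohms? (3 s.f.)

0.713 Ω

Seg 1: A = 272 mm² = 2.720e-04 m²
R_1 = (2.65×10^-8)(3010)/(2.720e-04) = 0.2933 Ω
Seg 2: A = π(d/2)² = π(3.6100e-03 m)² = 4.094e-05 m²
R_2 = (1.67×10^-8)(674)/(4.094e-05) = 0.2749 Ω
Seg 3: A = πr² = π(1.0400e-02 m)² = 3.398e-04 m²
R_3 = (1.67×10^-8)(2940)/(3.398e-04) = 0.1445 Ω
R_total = R_1 + R_2 + R_3 = 0.713 Ω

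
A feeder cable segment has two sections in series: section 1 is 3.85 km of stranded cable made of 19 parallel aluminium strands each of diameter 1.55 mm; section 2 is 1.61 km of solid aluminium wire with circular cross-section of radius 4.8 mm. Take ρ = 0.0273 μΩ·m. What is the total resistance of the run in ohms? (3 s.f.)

ρ = 0.0273 μΩ·m = 2.73×10^-8 Ω·m
Section 1: A_strand = π(7.7500e-04)² = 1.887e-06 m²; R₁ = ρL/(N·A_s) = (2.73×10^-8)(3850)/(19×1.887e-06) = 2.932 Ω
Section 2: A = πr² = π(4.8000e-03 m)² = 7.238e-05 m²
R₂ = (2.73×10^-8)(1610)/(7.238e-05) = 0.6072 Ω
R = R₁ + R₂ = 3.54 Ω

3.54 Ω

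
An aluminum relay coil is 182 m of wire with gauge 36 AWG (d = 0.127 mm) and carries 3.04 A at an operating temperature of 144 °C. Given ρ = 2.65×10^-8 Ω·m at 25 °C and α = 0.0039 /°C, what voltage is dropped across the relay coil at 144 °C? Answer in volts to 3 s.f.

1690 V

A = π(0.127/2 mm)² = π(6.3500e-05 m)² = 1.267e-08 m²
R₍25₎ = ρL/A = (2.65×10^-8)(182)/(1.267e-08) = 380.7 Ω
R₍144₎ = R₍25₎(1 + αΔT) = 380.7 × (1 + 0.0039×119) = 557.4 Ω
V = IR = 3.04 × 557.4 = 1690 V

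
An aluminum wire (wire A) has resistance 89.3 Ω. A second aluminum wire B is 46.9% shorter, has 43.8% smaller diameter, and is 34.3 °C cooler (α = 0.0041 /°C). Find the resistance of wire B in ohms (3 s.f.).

R ∝ ρL/d² with ρ ∝ (1+αΔT), so R_B/R_A = (1 − 46.9/100) × (1 − 43.8/100)⁻² × (1 − 0.0041×34.3)
= 0.531 × 3.166 × 0.8594 = 1.445
R_B = 1.445 × 89.3 = 129 Ω

129 Ω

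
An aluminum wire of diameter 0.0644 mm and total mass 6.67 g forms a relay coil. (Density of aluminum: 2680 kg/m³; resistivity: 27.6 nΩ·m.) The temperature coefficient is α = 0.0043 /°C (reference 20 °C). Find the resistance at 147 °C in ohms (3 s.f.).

10000 Ω

ρ = 27.6 nΩ·m = 2.76×10^-8 Ω·m
A = π(d/2)² = π(3.2200e-05 m)² = 3.2573e-09 m²
L = m/(density·A) = 0.00667/(2680×3.2573e-09) = 764.1 m
R = ρL/A = (2.76×10^-8)(764.1)/(3.2573e-09) = 6474 Ω
R(147 °C) = 6474 × (1 + 0.0043×127) = 10000 Ω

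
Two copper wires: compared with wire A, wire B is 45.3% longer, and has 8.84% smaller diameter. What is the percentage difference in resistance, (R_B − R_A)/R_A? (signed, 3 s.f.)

74.8%

R ∝ L/d², so R_B/R_A = (1 + 45.3/100) × (1 − 8.84/100)⁻²
= 1.453 × 1.203 = 1.748
(R_B − R_A)/R_A = 1.748 − 1 = 74.8%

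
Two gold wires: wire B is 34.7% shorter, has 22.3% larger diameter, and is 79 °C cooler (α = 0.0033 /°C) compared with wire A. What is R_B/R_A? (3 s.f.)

R ∝ ρL/d² with ρ ∝ (1+αΔT), so R_B/R_A = (1 − 34.7/100) × (1 + 22.3/100)⁻² × (1 − 0.0033×79)
= 0.653 × 0.6686 × 0.7393 = 0.323

0.323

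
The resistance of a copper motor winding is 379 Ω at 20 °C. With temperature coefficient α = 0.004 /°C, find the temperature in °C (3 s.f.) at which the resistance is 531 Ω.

120 °C

R = R₀(1 + α(T − T₀)) ⇒ T = T₀ + (R/R₀ − 1)/α
T = 20 + (531/379 − 1)/0.004 = 20 + (0.4011)/0.004 = 120 °C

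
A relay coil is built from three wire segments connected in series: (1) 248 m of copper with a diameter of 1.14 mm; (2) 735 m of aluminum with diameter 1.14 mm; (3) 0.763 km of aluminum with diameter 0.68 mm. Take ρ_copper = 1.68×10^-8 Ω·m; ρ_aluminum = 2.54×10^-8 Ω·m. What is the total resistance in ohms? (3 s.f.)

Seg 1: A = π(d/2)² = π(5.7000e-04 m)² = 1.021e-06 m²
R_1 = (1.68×10^-8)(248)/(1.021e-06) = 4.082 Ω
Seg 2: A = π(d/2)² = π(5.7000e-04 m)² = 1.021e-06 m²
R_2 = (2.54×10^-8)(735)/(1.021e-06) = 18.29 Ω
Seg 3: A = π(d/2)² = π(3.4000e-04 m)² = 3.632e-07 m²
R_3 = (2.54×10^-8)(763)/(3.632e-07) = 53.36 Ω
R_total = R_1 + R_2 + R_3 = 75.7 Ω

75.7 Ω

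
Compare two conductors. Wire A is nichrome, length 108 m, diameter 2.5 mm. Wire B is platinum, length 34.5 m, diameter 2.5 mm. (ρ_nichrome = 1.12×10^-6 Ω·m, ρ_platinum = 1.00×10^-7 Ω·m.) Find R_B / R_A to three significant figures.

0.0285

R ∝ ρL/d², so R_B/R_A = (ρ_B/ρ_A) × (L_B/L_A)
= (1.00×10^-7/1.12×10^-6) × (34.5/108) = 0.0285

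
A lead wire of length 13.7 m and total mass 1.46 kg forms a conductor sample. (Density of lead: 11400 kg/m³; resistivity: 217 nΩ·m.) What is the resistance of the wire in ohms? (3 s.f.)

ρ = 217 nΩ·m = 2.17×10^-7 Ω·m
A = m/(density·L) = 1.46/(11400×13.7) = 9.3482e-06 m²
R = ρL/A = (2.17×10^-7)(13.7)/(9.3482e-06) = 0.318 Ω

0.318 Ω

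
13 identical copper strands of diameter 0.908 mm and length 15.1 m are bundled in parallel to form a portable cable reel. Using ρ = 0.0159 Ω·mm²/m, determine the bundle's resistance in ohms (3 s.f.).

ρ = 0.0159 Ω·mm²/m = 1.59×10^-8 Ω·m
A_strand = π(4.5400e-04 m)² = 6.475e-07 m²
R_strand = ρL/A = (1.59×10^-8)(15.1)/(6.475e-07) = 0.3708 Ω
R_total = R_strand/N = 0.3708/13 = 0.0285 Ω

0.0285 Ω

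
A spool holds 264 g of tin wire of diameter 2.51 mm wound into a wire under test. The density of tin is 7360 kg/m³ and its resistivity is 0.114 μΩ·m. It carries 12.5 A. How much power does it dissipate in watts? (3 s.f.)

ρ = 0.114 μΩ·m = 1.14×10^-7 Ω·m
A = π(d/2)² = π(1.2550e-03 m)² = 4.9481e-06 m²
L = m/(density·A) = 0.264/(7360×4.9481e-06) = 7.249 m
R = ρL/A = (1.14×10^-7)(7.249)/(4.9481e-06) = 0.167 Ω
P = I²R = (12.5)² × 0.167 = 26.1 W

26.1 W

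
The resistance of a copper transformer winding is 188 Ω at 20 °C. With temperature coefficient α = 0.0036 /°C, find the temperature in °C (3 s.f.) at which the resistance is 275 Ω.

149 °C

R = R₀(1 + α(T − T₀)) ⇒ T = T₀ + (R/R₀ − 1)/α
T = 20 + (275/188 − 1)/0.0036 = 20 + (0.4628)/0.0036 = 149 °C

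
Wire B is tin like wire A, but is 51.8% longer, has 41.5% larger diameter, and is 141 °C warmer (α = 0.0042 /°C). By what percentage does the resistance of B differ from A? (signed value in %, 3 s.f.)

R ∝ ρL/d² with ρ ∝ (1+αΔT), so R_B/R_A = (1 + 51.8/100) × (1 + 41.5/100)⁻² × (1 + 0.0042×141)
= 1.518 × 0.4994 × 1.592 = 1.207
(R_B − R_A)/R_A = 1.207 − 1 = 20.7%

20.7%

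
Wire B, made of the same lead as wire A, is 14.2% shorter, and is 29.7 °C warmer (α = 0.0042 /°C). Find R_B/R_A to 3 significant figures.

0.965

R ∝ ρL/d² with ρ ∝ (1+αΔT), so R_B/R_A = (1 − 14.2/100) × (1 + 0.0042×29.7)
= 0.858 × 1.125 = 0.965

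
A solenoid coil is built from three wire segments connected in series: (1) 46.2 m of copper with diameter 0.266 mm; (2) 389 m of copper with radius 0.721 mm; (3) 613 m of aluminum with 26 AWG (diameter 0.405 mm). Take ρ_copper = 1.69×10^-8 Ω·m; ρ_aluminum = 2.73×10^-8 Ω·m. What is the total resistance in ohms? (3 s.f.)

Seg 1: A = π(d/2)² = π(1.3300e-04 m)² = 5.557e-08 m²
R_1 = (1.69×10^-8)(46.2)/(5.557e-08) = 14.05 Ω
Seg 2: A = πr² = π(7.2100e-04 m)² = 1.633e-06 m²
R_2 = (1.69×10^-8)(389)/(1.633e-06) = 4.025 Ω
Seg 3: A = π(0.405/2 mm)² = π(2.0250e-04 m)² = 1.288e-07 m²
R_3 = (2.73×10^-8)(613)/(1.288e-07) = 129.9 Ω
R_total = R_1 + R_2 + R_3 = 148 Ω

148 Ω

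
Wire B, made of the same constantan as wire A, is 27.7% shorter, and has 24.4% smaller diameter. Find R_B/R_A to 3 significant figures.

R ∝ L/d², so R_B/R_A = (1 − 27.7/100) × (1 − 24.4/100)⁻²
= 0.723 × 1.75 = 1.27

1.27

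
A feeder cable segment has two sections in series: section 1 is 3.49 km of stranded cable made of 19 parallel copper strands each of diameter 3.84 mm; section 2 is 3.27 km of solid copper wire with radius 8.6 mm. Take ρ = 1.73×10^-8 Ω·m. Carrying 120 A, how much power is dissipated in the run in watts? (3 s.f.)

Section 1: A_strand = π(1.9200e-03)² = 1.158e-05 m²; R₁ = ρL/(N·A_s) = (1.73×10^-8)(3490)/(19×1.158e-05) = 0.2744 Ω
Section 2: A = πr² = π(8.6000e-03 m)² = 2.324e-04 m²
R₂ = (1.73×10^-8)(3270)/(2.324e-04) = 0.2435 Ω
R = R₁ + R₂ = 0.5179 Ω
P = I²R = (120)² × 0.5179 = 7460 W

7460 W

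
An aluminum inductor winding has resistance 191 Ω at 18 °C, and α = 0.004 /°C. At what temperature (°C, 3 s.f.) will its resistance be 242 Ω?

84.8 °C

R = R₀(1 + α(T − T₀)) ⇒ T = T₀ + (R/R₀ − 1)/α
T = 18 + (242/191 − 1)/0.004 = 18 + (0.267)/0.004 = 84.8 °C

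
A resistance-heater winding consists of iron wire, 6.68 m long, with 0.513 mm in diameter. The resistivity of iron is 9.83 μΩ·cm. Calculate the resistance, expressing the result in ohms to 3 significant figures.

ρ = 9.83 μΩ·cm = 9.83×10^-8 Ω·m
A = π(d/2)² = π(2.5650e-04 m)² = 2.067e-07 m²
R = ρL/A = (9.83×10^-8)(6.68 m)/(2.067e-07 m²) = 3.18 Ω

3.18 Ω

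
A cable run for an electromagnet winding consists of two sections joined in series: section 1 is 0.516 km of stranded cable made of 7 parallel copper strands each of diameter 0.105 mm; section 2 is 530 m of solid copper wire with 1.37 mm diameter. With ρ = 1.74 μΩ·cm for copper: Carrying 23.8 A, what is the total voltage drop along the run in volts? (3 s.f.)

3670 V

ρ = 1.74 μΩ·cm = 1.74×10^-8 Ω·m
Section 1: A_strand = π(5.2500e-05)² = 8.659e-09 m²; R₁ = ρL/(N·A_s) = (1.74×10^-8)(516)/(7×8.659e-09) = 148.1 Ω
Section 2: A = π(d/2)² = π(6.8500e-04 m)² = 1.474e-06 m²
R₂ = (1.74×10^-8)(530)/(1.474e-06) = 6.256 Ω
R = R₁ + R₂ = 154.4 Ω
V = IR = 23.8 × 154.4 = 3670 V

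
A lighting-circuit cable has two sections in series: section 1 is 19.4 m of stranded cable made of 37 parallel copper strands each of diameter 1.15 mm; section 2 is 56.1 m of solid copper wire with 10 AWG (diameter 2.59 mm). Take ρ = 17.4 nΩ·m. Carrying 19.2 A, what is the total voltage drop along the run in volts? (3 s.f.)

3.73 V

ρ = 17.4 nΩ·m = 1.74×10^-8 Ω·m
Section 1: A_strand = π(5.7500e-04)² = 1.039e-06 m²; R₁ = ρL/(N·A_s) = (1.74×10^-8)(19.4)/(37×1.039e-06) = 0.008783 Ω
Section 2: A = π(2.59/2 mm)² = π(1.2950e-03 m)² = 5.269e-06 m²
R₂ = (1.74×10^-8)(56.1)/(5.269e-06) = 0.1853 Ω
R = R₁ + R₂ = 0.1941 Ω
V = IR = 19.2 × 0.1941 = 3.73 V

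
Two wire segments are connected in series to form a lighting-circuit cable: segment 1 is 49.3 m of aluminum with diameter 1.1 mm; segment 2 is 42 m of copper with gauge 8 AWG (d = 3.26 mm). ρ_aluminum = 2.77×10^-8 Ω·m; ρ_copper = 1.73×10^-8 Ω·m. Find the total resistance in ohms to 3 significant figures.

Segment 1: A = π(d/2)² = π(5.5000e-04 m)² = 9.503e-07 m²
R₁ = ρL/A = (2.77×10^-8)(49.3)/(9.503e-07) = 1.437 Ω
Segment 2: A = π(3.26/2 mm)² = π(1.6300e-03 m)² = 8.347e-06 m²
R₂ = (1.73×10^-8)(42)/(8.347e-06) = 0.08705 Ω
R = R₁ + R₂ = 1.52 Ω

1.52 Ω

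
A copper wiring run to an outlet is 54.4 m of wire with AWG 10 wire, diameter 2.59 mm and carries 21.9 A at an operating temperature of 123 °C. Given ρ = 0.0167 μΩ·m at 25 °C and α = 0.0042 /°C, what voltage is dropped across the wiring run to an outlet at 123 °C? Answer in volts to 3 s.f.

ρ = 0.0167 μΩ·m = 1.67×10^-8 Ω·m
A = π(2.59/2 mm)² = π(1.2950e-03 m)² = 5.269e-06 m²
R₍25₎ = ρL/A = (1.67×10^-8)(54.4)/(5.269e-06) = 0.1724 Ω
R₍123₎ = R₍25₎(1 + αΔT) = 0.1724 × (1 + 0.0042×98) = 0.2434 Ω
V = IR = 21.9 × 0.2434 = 5.33 V

5.33 V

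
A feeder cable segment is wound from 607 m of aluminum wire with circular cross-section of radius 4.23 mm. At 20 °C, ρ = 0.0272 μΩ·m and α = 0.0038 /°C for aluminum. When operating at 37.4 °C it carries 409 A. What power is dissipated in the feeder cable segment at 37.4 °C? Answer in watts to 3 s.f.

ρ = 0.0272 μΩ·m = 2.72×10^-8 Ω·m
A = πr² = π(4.2300e-03 m)² = 5.621e-05 m²
R₍20₎ = ρL/A = (2.72×10^-8)(607)/(5.621e-05) = 0.2937 Ω
R₍37.4₎ = R₍20₎(1 + αΔT) = 0.2937 × (1 + 0.0038×17.4) = 0.3131 Ω
P = I²R = (409)² × 0.3131 = 52400 W

52400 W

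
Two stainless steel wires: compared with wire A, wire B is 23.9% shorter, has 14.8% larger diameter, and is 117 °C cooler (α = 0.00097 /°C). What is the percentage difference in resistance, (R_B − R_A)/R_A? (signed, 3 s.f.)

R ∝ ρL/d² with ρ ∝ (1+αΔT), so R_B/R_A = (1 − 23.9/100) × (1 + 14.8/100)⁻² × (1 − 0.00097×117)
= 0.761 × 0.7588 × 0.8865 = 0.5119
(R_B − R_A)/R_A = 0.5119 − 1 = -48.8%

-48.8%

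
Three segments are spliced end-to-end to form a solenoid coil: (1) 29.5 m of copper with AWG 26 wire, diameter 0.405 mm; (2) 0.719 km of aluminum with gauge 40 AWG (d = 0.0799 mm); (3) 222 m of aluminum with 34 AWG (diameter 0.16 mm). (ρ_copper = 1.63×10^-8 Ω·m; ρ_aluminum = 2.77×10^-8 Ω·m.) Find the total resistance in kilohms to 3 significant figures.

Seg 1: A = π(0.405/2 mm)² = π(2.0250e-04 m)² = 1.288e-07 m²
R_1 = (1.63×10^-8)(29.5)/(1.288e-07) = 3.733 Ω
Seg 2: A = π(0.0799/2 mm)² = π(3.9950e-05 m)² = 5.014e-09 m²
R_2 = (2.77×10^-8)(719)/(5.014e-09) = 3972 Ω
Seg 3: A = π(0.16/2 mm)² = π(8.0000e-05 m)² = 2.011e-08 m²
R_3 = (2.77×10^-8)(222)/(2.011e-08) = 305.8 Ω
R_total = R_1 + R_2 + R_3 = 4.28 kΩ

4.28 kΩ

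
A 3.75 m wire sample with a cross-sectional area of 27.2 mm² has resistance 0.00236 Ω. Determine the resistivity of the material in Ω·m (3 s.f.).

1.71×10^-8 Ω·m

A = 27.2 mm² = 2.720e-05 m²
ρ = RA/L = (0.00236)(2.720e-05)/(3.75) = 1.71×10^-8 Ω·m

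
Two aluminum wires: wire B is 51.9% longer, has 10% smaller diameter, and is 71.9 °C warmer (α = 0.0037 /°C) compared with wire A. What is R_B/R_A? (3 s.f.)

2.37

R ∝ ρL/d² with ρ ∝ (1+αΔT), so R_B/R_A = (1 + 51.9/100) × (1 − 10/100)⁻² × (1 + 0.0037×71.9)
= 1.519 × 1.235 × 1.266 = 2.37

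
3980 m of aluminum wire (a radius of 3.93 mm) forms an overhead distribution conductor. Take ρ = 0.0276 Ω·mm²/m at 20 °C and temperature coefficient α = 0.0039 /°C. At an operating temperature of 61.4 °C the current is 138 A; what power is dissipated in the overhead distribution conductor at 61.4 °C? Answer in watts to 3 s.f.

ρ = 0.0276 Ω·mm²/m = 2.76×10^-8 Ω·m
A = πr² = π(3.9300e-03 m)² = 4.852e-05 m²
R₍20₎ = ρL/A = (2.76×10^-8)(3980)/(4.852e-05) = 2.264 Ω
R₍61.4₎ = R₍20₎(1 + αΔT) = 2.264 × (1 + 0.0039×41.4) = 2.629 Ω
P = I²R = (138)² × 2.629 = 50100 W

50100 W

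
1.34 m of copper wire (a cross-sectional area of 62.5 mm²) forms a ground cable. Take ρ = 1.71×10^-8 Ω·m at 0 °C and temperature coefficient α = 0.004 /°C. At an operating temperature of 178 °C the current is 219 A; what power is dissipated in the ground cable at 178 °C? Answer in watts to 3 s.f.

A = 62.5 mm² = 6.250e-05 m²
R₍0₎ = ρL/A = (1.71×10^-8)(1.34)/(6.250e-05) = 3.666×10^-4 Ω
R₍178₎ = R₍0₎(1 + αΔT) = 3.666×10^-4 × (1 + 0.004×178) = 6.277×10^-4 Ω
P = I²R = (219)² × 6.277×10^-4 = 30.1 W

30.1 W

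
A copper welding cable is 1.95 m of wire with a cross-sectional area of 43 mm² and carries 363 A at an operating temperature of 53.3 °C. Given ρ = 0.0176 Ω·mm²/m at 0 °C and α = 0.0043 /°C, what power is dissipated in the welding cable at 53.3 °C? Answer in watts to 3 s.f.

ρ = 0.0176 Ω·mm²/m = 1.76×10^-8 Ω·m
A = 43 mm² = 4.300e-05 m²
R₍0₎ = ρL/A = (1.76×10^-8)(1.95)/(4.300e-05) = 7.981×10^-4 Ω
R₍53.3₎ = R₍0₎(1 + αΔT) = 7.981×10^-4 × (1 + 0.0043×53.3) = 9.811×10^-4 Ω
P = I²R = (363)² × 9.811×10^-4 = 129 W

129 W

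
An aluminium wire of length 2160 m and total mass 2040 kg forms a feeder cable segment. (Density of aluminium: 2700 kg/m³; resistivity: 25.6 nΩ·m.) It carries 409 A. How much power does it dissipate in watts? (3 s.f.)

ρ = 25.6 nΩ·m = 2.56×10^-8 Ω·m
A = m/(density·L) = 2040/(2700×2160) = 3.4979e-04 m²
R = ρL/A = (2.56×10^-8)(2160)/(3.4979e-04) = 0.1581 Ω
P = I²R = (409)² × 0.1581 = 26400 W

26400 W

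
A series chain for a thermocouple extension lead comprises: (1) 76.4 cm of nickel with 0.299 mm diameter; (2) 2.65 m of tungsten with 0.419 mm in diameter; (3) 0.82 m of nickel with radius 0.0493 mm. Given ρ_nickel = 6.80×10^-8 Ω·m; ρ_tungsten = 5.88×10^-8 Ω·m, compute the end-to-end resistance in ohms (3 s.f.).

9.17 Ω

Seg 1: A = π(d/2)² = π(1.4950e-04 m)² = 7.022e-08 m²
R_1 = (6.80×10^-8)(0.764)/(7.022e-08) = 0.7399 Ω
Seg 2: A = π(d/2)² = π(2.0950e-04 m)² = 1.379e-07 m²
R_2 = (5.88×10^-8)(2.65)/(1.379e-07) = 1.13 Ω
Seg 3: A = πr² = π(4.9300e-05 m)² = 7.636e-09 m²
R_3 = (6.80×10^-8)(0.82)/(7.636e-09) = 7.303 Ω
R_total = R_1 + R_2 + R_3 = 9.17 Ω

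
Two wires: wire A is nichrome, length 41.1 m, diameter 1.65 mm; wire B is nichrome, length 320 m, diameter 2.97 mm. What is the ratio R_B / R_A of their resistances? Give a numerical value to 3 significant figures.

2.40

R ∝ ρL/d², so R_B/R_A = (L_B/L_A) × (d_A/d_B)²
= (320/41.1) × (1.65/2.97)² = 2.40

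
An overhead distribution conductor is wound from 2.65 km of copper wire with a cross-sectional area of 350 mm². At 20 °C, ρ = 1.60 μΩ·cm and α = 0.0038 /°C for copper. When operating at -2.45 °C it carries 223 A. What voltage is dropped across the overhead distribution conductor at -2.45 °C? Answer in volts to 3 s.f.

ρ = 1.60 μΩ·cm = 1.60×10^-8 Ω·m
A = 350 mm² = 3.500e-04 m²
R₍20₎ = ρL/A = (1.60×10^-8)(2650)/(3.500e-04) = 0.1211 Ω
R₍-2.45₎ = R₍20₎(1 + αΔT) = 0.1211 × (1 + 0.0038×-22.4) = 0.1108 Ω
V = IR = 223 × 0.1108 = 24.7 V

24.7 V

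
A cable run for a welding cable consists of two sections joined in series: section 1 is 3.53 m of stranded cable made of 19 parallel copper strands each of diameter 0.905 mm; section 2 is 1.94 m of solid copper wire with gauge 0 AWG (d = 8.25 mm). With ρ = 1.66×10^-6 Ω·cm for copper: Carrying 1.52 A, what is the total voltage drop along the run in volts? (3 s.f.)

0.00820 V

ρ = 1.66×10^-6 Ω·cm = 1.66×10^-8 Ω·m
Section 1: A_strand = π(4.5250e-04)² = 6.433e-07 m²; R₁ = ρL/(N·A_s) = (1.66×10^-8)(3.53)/(19×6.433e-07) = 0.004794 Ω
Section 2: A = π(8.25/2 mm)² = π(4.1250e-03 m)² = 5.346e-05 m²
R₂ = (1.66×10^-8)(1.94)/(5.346e-05) = 6.024×10^-4 Ω
R = R₁ + R₂ = 0.005397 Ω
V = IR = 1.52 × 0.005397 = 0.00820 V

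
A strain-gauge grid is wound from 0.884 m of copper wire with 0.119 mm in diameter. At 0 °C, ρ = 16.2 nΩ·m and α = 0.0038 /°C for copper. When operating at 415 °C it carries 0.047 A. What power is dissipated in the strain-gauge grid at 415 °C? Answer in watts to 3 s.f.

ρ = 16.2 nΩ·m = 1.62×10^-8 Ω·m
A = π(d/2)² = π(5.9500e-05 m)² = 1.112e-08 m²
R₍0₎ = ρL/A = (1.62×10^-8)(0.884)/(1.112e-08) = 1.288 Ω
R₍415₎ = R₍0₎(1 + αΔT) = 1.288 × (1 + 0.0038×415) = 3.318 Ω
P = I²R = (0.047)² × 3.318 = 0.00733 W

0.00733 W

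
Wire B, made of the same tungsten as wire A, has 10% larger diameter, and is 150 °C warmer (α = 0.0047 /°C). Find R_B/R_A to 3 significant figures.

R ∝ ρL/d² with ρ ∝ (1+αΔT), so R_B/R_A = (1 + 10/100)⁻² × (1 + 0.0047×150)
= 0.8265 × 1.705 = 1.41

1.41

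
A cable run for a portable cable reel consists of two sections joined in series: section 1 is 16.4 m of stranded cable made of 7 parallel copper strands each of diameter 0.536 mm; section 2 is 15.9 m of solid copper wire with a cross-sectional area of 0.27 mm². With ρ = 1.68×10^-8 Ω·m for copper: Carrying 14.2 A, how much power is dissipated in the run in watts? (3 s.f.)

Section 1: A_strand = π(2.6800e-04)² = 2.256e-07 m²; R₁ = ρL/(N·A_s) = (1.68×10^-8)(16.4)/(7×2.256e-07) = 0.1744 Ω
Section 2: A = 0.27 mm² = 2.700e-07 m²
R₂ = (1.68×10^-8)(15.9)/(2.700e-07) = 0.9893 Ω
R = R₁ + R₂ = 1.164 Ω
P = I²R = (14.2)² × 1.164 = 235 W

235 W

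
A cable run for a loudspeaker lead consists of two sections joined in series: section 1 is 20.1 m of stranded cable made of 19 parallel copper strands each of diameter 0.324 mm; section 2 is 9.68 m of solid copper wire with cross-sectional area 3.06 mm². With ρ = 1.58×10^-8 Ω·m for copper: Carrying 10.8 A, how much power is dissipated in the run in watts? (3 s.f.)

29.5 W

Section 1: A_strand = π(1.6200e-04)² = 8.245e-08 m²; R₁ = ρL/(N·A_s) = (1.58×10^-8)(20.1)/(19×8.245e-08) = 0.2027 Ω
Section 2: A = 3.06 mm² = 3.060e-06 m²
R₂ = (1.58×10^-8)(9.68)/(3.060e-06) = 0.04998 Ω
R = R₁ + R₂ = 0.2527 Ω
P = I²R = (10.8)² × 0.2527 = 29.5 W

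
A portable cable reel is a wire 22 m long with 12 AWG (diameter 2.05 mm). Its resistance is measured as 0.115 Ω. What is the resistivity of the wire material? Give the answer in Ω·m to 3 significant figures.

A = π(2.05/2 mm)² = π(1.0250e-03 m)² = 3.301e-06 m²
ρ = RA/L = (0.115)(3.301e-06)/(22) = 1.73×10^-8 Ω·m

1.73×10^-8 Ω·m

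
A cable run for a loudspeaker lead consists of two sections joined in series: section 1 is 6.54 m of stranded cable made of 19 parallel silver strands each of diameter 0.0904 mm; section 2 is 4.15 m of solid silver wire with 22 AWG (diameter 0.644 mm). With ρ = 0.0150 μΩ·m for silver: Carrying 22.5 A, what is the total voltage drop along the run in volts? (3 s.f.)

22.4 V

ρ = 0.0150 μΩ·m = 1.50×10^-8 Ω·m
Section 1: A_strand = π(4.5200e-05)² = 6.418e-09 m²; R₁ = ρL/(N·A_s) = (1.50×10^-8)(6.54)/(19×6.418e-09) = 0.8044 Ω
Section 2: A = π(0.644/2 mm)² = π(3.2200e-04 m)² = 3.257e-07 m²
R₂ = (1.50×10^-8)(4.15)/(3.257e-07) = 0.1911 Ω
R = R₁ + R₂ = 0.9955 Ω
V = IR = 22.5 × 0.9955 = 22.4 V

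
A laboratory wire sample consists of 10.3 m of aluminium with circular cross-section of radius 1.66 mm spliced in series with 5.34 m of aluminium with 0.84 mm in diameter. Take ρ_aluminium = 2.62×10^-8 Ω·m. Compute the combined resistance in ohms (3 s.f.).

Segment 1: A = πr² = π(1.6600e-03 m)² = 8.657e-06 m²
R₁ = ρL/A = (2.62×10^-8)(10.3)/(8.657e-06) = 0.03117 Ω
Segment 2: A = π(d/2)² = π(4.2000e-04 m)² = 5.542e-07 m²
R₂ = (2.62×10^-8)(5.34)/(5.542e-07) = 0.2525 Ω
R = R₁ + R₂ = 0.284 Ω

0.284 Ω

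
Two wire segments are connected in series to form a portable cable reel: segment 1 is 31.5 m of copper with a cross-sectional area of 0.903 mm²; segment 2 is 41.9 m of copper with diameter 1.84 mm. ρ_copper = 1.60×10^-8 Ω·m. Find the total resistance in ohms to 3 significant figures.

0.810 Ω

Segment 1: A = 0.903 mm² = 9.030e-07 m²
R₁ = ρL/A = (1.60×10^-8)(31.5)/(9.030e-07) = 0.5581 Ω
Segment 2: A = π(d/2)² = π(9.2000e-04 m)² = 2.659e-06 m²
R₂ = (1.60×10^-8)(41.9)/(2.659e-06) = 0.2521 Ω
R = R₁ + R₂ = 0.810 Ω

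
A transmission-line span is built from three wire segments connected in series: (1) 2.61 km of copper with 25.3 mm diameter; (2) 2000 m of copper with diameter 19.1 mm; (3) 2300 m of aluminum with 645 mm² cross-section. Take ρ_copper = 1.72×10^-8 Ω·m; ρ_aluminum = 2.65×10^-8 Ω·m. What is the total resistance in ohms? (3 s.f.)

0.304 Ω

Seg 1: A = π(d/2)² = π(1.2650e-02 m)² = 5.027e-04 m²
R_1 = (1.72×10^-8)(2610)/(5.027e-04) = 0.0893 Ω
Seg 2: A = π(d/2)² = π(9.5500e-03 m)² = 2.865e-04 m²
R_2 = (1.72×10^-8)(2000)/(2.865e-04) = 0.1201 Ω
Seg 3: A = 645 mm² = 6.450e-04 m²
R_3 = (2.65×10^-8)(2300)/(6.450e-04) = 0.0945 Ω
R_total = R_1 + R_2 + R_3 = 0.304 Ω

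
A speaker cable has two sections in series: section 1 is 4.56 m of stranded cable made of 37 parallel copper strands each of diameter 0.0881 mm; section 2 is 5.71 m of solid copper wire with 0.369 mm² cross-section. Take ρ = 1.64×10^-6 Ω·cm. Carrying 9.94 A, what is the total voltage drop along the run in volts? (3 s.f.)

ρ = 1.64×10^-6 Ω·cm = 1.64×10^-8 Ω·m
Section 1: A_strand = π(4.4050e-05)² = 6.096e-09 m²; R₁ = ρL/(N·A_s) = (1.64×10^-8)(4.56)/(37×6.096e-09) = 0.3316 Ω
Section 2: A = 0.369 mm² = 3.690e-07 m²
R₂ = (1.64×10^-8)(5.71)/(3.690e-07) = 0.2538 Ω
R = R₁ + R₂ = 0.5853 Ω
V = IR = 9.94 × 0.5853 = 5.82 V

5.82 V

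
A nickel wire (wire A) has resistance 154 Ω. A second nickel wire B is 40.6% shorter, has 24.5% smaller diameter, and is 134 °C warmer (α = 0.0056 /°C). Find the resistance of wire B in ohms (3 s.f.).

281 Ω

R ∝ ρL/d² with ρ ∝ (1+αΔT), so R_B/R_A = (1 − 40.6/100) × (1 − 24.5/100)⁻² × (1 + 0.0056×134)
= 0.594 × 1.754 × 1.75 = 1.824
R_B = 1.824 × 154 = 281 Ω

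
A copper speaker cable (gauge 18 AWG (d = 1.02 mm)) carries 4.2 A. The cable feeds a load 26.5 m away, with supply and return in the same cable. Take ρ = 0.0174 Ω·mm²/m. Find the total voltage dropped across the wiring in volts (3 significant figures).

4.74 V

ρ = 0.0174 Ω·mm²/m = 1.74×10^-8 Ω·m
A = π(1.02/2 mm)² = π(5.1000e-04 m)² = 8.171e-07 m²
Total conductor length (both ways) L = 2 × 26.5 = 53 m
R = ρL/A = (1.74×10^-8)(53)/(8.171e-07) = 1.129 Ω
V = IR = 4.2 × 1.129 = 4.74 V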